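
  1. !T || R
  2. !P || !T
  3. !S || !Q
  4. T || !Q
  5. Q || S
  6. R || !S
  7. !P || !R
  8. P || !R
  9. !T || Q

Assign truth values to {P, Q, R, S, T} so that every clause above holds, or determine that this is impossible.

Case T = false:
Unit clause (!Q) forces Q = false.
Unit clause (S) forces S = true.
Unit clause (R) forces R = true.
Unit clause (!P) forces P = false.
That conflicts with the unit clause (P).
That branch fails; take T = true instead.
Unit clause (R) forces R = true.
Unit clause (!P) forces P = false.
That conflicts with the unit clause (P).
Neither T = true nor T = false works.

UNSATISFIABLE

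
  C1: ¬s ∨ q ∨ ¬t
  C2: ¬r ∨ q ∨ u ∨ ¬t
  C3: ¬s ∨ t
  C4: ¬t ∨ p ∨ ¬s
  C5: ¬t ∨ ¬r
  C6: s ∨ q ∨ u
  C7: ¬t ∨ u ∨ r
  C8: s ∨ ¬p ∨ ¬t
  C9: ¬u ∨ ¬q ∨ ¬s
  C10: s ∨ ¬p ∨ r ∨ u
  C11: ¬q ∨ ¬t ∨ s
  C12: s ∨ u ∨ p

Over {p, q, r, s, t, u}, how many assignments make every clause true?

There are 2^6 = 64 truth assignments over (p, q, r, s, t, u).
Split on q. With q = True, the clauses containing q are satisfied and ¬q drops from the rest; 5 of the 2^5 = 32 assignments to the other variables satisfy what remains.
With q = False, by the same count on the reduced clause set, 5 assignments work.
Total: 5 + 5 = 10.

10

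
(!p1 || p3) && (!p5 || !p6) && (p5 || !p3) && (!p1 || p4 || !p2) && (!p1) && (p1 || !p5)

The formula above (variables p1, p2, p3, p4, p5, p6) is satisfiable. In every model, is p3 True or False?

False

Suppose p3 = true.
(p5) alone gives p5 = true.
(!p6) alone gives p6 = false.
(!p1) alone gives p1 = false.
But (p1) is also a unit clause — contradiction.
So every satisfying assignment has p3 = False.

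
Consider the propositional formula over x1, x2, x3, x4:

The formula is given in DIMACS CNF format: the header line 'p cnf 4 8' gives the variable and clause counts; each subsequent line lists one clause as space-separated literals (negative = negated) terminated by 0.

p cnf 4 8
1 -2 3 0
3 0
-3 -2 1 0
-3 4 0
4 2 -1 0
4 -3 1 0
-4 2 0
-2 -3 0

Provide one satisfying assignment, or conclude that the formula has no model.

From the singleton clause (x3), x3 = True.
From the singleton clause (x4), x4 = True.
From the singleton clause (x2), x2 = True.
Now (¬x2) is unsatisfied and unit — conflict.

UNSATISFIABLE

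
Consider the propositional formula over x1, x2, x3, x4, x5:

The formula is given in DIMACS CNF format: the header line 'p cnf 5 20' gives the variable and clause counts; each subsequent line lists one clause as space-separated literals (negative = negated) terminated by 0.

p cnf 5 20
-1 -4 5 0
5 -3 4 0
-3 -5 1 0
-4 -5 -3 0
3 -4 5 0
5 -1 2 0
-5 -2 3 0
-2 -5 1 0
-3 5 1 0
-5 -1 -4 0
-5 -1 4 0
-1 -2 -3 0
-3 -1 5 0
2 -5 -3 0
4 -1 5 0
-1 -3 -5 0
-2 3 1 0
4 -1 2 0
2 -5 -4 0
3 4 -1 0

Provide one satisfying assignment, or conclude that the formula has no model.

x1=False, x2=False, x3=False, x4=False, x5=False

Try x1 = False.
Try x3 = False.
The clause (¬x2) is unit, so x2 = False.
Try x4 = False.
All clauses hold; x5 can take either value.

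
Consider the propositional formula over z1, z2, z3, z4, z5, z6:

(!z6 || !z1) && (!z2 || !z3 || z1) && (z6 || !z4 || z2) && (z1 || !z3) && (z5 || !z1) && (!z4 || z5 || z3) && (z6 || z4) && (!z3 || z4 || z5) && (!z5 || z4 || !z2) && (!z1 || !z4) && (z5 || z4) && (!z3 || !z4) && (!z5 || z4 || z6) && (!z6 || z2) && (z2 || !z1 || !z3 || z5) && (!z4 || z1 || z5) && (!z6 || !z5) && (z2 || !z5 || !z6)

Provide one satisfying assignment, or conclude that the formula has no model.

Branch on z6: set z6 = false.
(z4) alone gives z4 = true.
(z2) alone gives z2 = true.
(!z1) alone gives z1 = false.
(!z3) alone gives z3 = false.
(z5) alone gives z5 = true.
Every clause now holds.

z1 ↦ false,  z2 ↦ true,  z3 ↦ false,  z4 ↦ true,  z5 ↦ true,  z6 ↦ false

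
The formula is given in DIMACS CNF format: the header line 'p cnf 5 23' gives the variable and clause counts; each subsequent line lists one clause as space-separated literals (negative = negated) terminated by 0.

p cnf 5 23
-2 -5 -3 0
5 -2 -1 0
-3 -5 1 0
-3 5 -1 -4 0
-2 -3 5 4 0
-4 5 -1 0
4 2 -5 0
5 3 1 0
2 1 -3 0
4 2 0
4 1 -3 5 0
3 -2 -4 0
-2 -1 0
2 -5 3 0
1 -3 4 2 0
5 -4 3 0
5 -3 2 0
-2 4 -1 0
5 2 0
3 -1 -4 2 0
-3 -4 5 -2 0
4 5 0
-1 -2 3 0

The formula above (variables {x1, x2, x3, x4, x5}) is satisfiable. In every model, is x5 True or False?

Suppose x5 = False.
From the singleton clause (x2), x2 = True.
From the singleton clause (¬x1), x1 = False.
From the singleton clause (x3), x3 = True.
From the singleton clause (x4), x4 = True.
Now (¬x4) is unsatisfied and unit — conflict.
So every satisfying assignment has x5 = True.

True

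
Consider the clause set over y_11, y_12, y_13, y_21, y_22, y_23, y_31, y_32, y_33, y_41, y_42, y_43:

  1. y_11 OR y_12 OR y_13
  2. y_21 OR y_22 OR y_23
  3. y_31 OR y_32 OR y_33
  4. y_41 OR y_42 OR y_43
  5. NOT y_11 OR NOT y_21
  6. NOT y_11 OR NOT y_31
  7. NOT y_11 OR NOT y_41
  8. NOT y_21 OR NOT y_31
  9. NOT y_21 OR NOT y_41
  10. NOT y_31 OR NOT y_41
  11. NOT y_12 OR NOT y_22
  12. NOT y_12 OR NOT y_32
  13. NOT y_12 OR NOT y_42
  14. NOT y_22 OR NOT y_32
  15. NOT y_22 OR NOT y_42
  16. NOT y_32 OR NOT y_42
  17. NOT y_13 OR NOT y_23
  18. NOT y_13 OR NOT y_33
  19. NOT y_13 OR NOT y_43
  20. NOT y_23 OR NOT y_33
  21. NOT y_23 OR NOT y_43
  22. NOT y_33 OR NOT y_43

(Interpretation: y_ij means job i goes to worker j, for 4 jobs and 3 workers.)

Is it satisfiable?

Unsatisfiable

Try y_11 = false.
Try y_12 = true.
From the singleton clause (NOT y_22), y_22 = false.
From the singleton clause (NOT y_32), y_32 = false.
From the singleton clause (NOT y_42), y_42 = false.
Try y_21 = true.
From the singleton clause (NOT y_31), y_31 = false.
From the singleton clause (y_33), y_33 = true.
From the singleton clause (NOT y_41), y_41 = false.
From the singleton clause (y_43), y_43 = true.
But (NOT y_43) is also a unit clause — contradiction.
Undo y_21 and try y_21 = false.
From the singleton clause (y_23), y_23 = true.
From the singleton clause (NOT y_13), y_13 = false.
From the singleton clause (NOT y_33), y_33 = false.
From the singleton clause (y_31), y_31 = true.
From the singleton clause (NOT y_41), y_41 = false.
From the singleton clause (y_43), y_43 = true.
But (NOT y_43) is also a unit clause — contradiction.
Both values of y_21 lead to a conflict.
Undo y_12 and try y_12 = false.
From the singleton clause (y_13), y_13 = true.
From the singleton clause (NOT y_23), y_23 = false.
From the singleton clause (NOT y_33), y_33 = false.
From the singleton clause (NOT y_43), y_43 = false.
Try y_21 = true.
From the singleton clause (NOT y_31), y_31 = false.
From the singleton clause (y_32), y_32 = true.
From the singleton clause (NOT y_41), y_41 = false.
From the singleton clause (y_42), y_42 = true.
But (NOT y_42) is also a unit clause — contradiction.
Undo y_21 and try y_21 = false.
From the singleton clause (y_22), y_22 = true.
From the singleton clause (NOT y_32), y_32 = false.
From the singleton clause (y_31), y_31 = true.
From the singleton clause (NOT y_41), y_41 = false.
From the singleton clause (y_42), y_42 = true.
But (NOT y_42) is also a unit clause — contradiction.
Both values of y_21 lead to a conflict.
Both values of y_12 lead to a conflict.
Undo y_11 and try y_11 = true.
From the singleton clause (NOT y_21), y_21 = false.
From the singleton clause (NOT y_31), y_31 = false.
From the singleton clause (NOT y_41), y_41 = false.
Try y_22 = true.
From the singleton clause (NOT y_12), y_12 = false.
From the singleton clause (NOT y_32), y_32 = false.
From the singleton clause (y_33), y_33 = true.
From the singleton clause (NOT y_42), y_42 = false.
From the singleton clause (y_43), y_43 = true.
But (NOT y_43) is also a unit clause — contradiction.
Undo y_22 and try y_22 = false.
From the singleton clause (y_23), y_23 = true.
From the singleton clause (NOT y_13), y_13 = false.
From the singleton clause (NOT y_33), y_33 = false.
From the singleton clause (y_32), y_32 = true.
From the singleton clause (NOT y_12), y_12 = false.
From the singleton clause (NOT y_42), y_42 = false.
From the singleton clause (y_43), y_43 = true.
But (NOT y_43) is also a unit clause — contradiction.
Both values of y_22 lead to a conflict.
Both values of y_11 lead to a conflict.
No assignment satisfies every clause.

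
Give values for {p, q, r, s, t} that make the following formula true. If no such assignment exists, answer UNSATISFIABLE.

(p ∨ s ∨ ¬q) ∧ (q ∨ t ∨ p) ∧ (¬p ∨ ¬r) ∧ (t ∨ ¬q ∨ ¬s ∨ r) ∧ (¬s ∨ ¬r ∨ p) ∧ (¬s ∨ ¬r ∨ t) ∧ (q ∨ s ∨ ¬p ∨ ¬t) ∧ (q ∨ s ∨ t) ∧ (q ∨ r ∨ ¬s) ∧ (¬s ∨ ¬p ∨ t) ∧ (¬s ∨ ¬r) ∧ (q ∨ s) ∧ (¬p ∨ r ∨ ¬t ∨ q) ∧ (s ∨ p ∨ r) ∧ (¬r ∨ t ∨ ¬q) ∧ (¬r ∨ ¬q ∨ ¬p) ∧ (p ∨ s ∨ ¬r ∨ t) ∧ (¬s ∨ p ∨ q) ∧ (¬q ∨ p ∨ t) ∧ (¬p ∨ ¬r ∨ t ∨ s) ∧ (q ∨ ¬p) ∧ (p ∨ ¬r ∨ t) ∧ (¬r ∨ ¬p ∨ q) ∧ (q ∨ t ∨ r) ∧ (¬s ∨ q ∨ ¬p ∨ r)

p=True,  q=True,  r=False,  s=False,  t=False

Try p = True.
(¬r) alone gives r = False.
(q) alone gives q = True.
Try t = False.
(¬s) alone gives s = False.
All clauses are satisfied.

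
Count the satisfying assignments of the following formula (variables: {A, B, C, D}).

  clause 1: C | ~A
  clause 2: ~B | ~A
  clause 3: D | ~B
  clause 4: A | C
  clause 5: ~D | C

5

There are 2^4 = 16 truth assignments over (A, B, C, D).
Split on B. With B = 1, the clauses containing B are satisfied and ~B drops from the rest; 1 of the 2^3 = 8 assignments to the other variables satisfy what remains.
With B = 0, by the same count on the reduced clause set, 4 assignments work.
Total: 1 + 4 = 5.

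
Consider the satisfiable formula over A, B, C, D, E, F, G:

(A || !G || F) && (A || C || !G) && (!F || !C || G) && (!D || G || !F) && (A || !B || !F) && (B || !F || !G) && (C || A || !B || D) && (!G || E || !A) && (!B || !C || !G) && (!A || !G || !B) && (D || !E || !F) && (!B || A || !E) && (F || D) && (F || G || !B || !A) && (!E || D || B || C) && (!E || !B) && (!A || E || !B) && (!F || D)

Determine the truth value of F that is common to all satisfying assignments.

False

Suppose F = true.
Unit clause (D) forces D = true.
Unit clause (G) forces G = true.
Unit clause (B) forces B = true.
Unit clause (A) forces A = true.
Now (!A) is unsatisfied and unit — conflict.
So every satisfying assignment has F = False.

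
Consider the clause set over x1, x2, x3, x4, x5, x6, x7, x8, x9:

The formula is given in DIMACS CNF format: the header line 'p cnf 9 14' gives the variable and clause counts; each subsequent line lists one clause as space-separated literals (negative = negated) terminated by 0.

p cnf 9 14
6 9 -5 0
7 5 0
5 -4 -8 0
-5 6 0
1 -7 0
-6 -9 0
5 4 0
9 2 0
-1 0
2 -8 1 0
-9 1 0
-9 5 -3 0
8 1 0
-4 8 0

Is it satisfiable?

Unit clause (¬x1) forces x1 = False.
Unit clause (¬x7) forces x7 = False.
Unit clause (x5) forces x5 = True.
Unit clause (x6) forces x6 = True.
Unit clause (¬x9) forces x9 = False.
Unit clause (x2) forces x2 = True.
Unit clause (x8) forces x8 = True.
All clauses hold; x3, x4 can take either value.
A satisfying assignment: x1 ↦ False, x2 ↦ True, x3 ↦ False, x4 ↦ False, x5 ↦ True, x6 ↦ True, x7 ↦ False, x8 ↦ True, x9 ↦ False.

Yes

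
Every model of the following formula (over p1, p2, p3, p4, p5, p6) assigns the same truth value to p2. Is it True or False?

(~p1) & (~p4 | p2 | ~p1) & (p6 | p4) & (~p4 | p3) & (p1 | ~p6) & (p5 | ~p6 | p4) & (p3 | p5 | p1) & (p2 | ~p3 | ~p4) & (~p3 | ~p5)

True

Suppose p2 = 0.
Unit clause (~p1) forces p1 = 0.
Unit clause (~p6) forces p6 = 0.
Unit clause (p4) forces p4 = 1.
Unit clause (p3) forces p3 = 1.
That conflicts with the unit clause (~p3).
So every satisfying assignment has p2 = True.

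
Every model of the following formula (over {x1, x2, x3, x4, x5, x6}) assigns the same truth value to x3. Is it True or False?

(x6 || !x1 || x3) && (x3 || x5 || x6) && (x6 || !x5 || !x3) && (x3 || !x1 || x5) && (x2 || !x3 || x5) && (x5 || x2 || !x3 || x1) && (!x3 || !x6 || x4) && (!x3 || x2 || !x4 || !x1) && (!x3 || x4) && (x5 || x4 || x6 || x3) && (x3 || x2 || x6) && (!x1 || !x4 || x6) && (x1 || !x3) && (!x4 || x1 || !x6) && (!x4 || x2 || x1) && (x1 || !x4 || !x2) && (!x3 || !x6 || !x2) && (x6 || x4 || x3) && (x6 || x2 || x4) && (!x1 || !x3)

False

Suppose x3 = true.
From the singleton clause (x4), x4 = true.
From the singleton clause (x1), x1 = true.
But (!x1) is also a unit clause — contradiction.
So every satisfying assignment has x3 = False.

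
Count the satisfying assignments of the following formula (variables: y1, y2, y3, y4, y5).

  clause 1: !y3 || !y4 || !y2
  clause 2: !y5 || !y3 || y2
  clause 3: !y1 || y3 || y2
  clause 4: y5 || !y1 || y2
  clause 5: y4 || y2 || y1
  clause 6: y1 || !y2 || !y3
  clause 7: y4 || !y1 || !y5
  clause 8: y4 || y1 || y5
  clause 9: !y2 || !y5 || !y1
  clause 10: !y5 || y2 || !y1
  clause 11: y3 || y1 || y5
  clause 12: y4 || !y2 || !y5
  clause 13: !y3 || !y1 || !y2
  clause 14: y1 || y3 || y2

There are 2^5 = 32 truth assignments over (y1, y2, y3, y4, y5).
Split on y5. With y5 = true, the clauses containing y5 are satisfied and !y5 drops from the rest; 1 of the 2^4 = 16 assignments to the other variables satisfy what remains.
With y5 = false, by the same count on the reduced clause set, 3 assignments work.
Total: 1 + 3 = 4.

4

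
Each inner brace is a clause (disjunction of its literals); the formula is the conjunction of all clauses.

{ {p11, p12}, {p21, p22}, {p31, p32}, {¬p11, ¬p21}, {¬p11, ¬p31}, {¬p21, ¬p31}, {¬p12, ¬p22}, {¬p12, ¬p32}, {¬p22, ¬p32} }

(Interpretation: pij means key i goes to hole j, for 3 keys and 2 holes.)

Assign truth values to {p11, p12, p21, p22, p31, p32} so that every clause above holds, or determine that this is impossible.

UNSATISFIABLE

Case p11 = True:
(¬p21) alone gives p21 = False.
(p22) alone gives p22 = True.
(¬p31) alone gives p31 = False.
(p32) alone gives p32 = True.
But (¬p32) is also a unit clause — contradiction.
So p11 must be the other value — set p11 = False.
(p12) alone gives p12 = True.
(¬p22) alone gives p22 = False.
(p21) alone gives p21 = True.
(¬p31) alone gives p31 = False.
(p32) alone gives p32 = True.
But (¬p32) is also a unit clause — contradiction.
Neither p11 = True nor p11 = False works.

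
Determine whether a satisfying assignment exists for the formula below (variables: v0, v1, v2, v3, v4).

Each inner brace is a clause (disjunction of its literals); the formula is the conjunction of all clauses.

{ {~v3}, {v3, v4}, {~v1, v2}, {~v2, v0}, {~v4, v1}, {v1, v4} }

Satisfiable

From the singleton clause (~v3), v3 = 0.
From the singleton clause (v4), v4 = 1.
From the singleton clause (v1), v1 = 1.
From the singleton clause (v2), v2 = 1.
From the singleton clause (v0), v0 = 1.
Every clause now holds.
A satisfying assignment: v0: 1,  v1: 1,  v2: 1,  v3: 0,  v4: 1.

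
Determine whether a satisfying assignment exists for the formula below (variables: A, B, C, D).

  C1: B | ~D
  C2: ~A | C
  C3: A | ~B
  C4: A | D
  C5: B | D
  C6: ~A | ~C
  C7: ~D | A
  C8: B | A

Branch on B: set B = 1.
(A) alone gives A = 1.
(C) alone gives C = 1.
That conflicts with the unit clause (~C).
That branch fails; take B = 0 instead.
(~D) alone gives D = 0.
That conflicts with the unit clause (D).
Both values of B lead to a conflict.
No assignment satisfies every clause.

Unsatisfiable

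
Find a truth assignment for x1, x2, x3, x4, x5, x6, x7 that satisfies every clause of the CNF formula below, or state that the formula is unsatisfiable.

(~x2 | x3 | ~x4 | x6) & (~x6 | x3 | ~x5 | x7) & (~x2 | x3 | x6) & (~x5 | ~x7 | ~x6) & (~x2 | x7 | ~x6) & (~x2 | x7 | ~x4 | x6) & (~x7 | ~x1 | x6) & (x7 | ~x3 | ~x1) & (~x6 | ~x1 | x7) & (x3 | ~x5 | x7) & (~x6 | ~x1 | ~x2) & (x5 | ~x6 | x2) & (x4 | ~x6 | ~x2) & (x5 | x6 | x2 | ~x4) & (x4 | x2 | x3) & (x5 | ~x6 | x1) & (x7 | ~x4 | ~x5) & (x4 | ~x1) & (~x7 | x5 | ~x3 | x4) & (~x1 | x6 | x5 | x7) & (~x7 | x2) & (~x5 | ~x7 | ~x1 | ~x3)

Branch on x4: set x4 = 1.
Branch on x7: set x7 = 1.
From the singleton clause (x2), x2 = 1.
Branch on x3: set x3 = 1.
Branch on x5: set x5 = 1.
From the singleton clause (~x6), x6 = 0.
From the singleton clause (~x1), x1 = 0.
This assignment satisfies each clause.

x1=0, x2=1, x3=1, x4=1, x5=1, x6=0, x7=1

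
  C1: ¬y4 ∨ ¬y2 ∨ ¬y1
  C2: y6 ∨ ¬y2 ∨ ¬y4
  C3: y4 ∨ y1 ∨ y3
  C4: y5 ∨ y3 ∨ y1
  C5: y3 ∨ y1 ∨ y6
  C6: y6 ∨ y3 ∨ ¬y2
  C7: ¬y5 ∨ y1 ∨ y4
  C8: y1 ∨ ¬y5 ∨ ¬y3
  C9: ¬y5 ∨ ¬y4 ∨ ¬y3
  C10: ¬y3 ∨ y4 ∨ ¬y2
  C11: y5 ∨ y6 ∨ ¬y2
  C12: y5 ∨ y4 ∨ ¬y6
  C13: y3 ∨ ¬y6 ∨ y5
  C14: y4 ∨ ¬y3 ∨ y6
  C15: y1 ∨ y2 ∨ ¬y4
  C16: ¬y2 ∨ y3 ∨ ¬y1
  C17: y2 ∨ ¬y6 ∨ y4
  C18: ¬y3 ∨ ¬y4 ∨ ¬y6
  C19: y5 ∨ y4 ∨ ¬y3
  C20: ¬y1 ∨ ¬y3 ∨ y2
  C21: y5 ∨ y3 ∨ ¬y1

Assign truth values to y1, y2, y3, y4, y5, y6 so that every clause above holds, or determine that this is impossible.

y1: True; y2: False; y3: False; y4: False; y5: True; y6: False

Branch on y4: set y4 = False.
Branch on y1: set y1 = True.
Branch on y3: set y3 = False.
(¬y2) alone gives y2 = False.
(¬y6) alone gives y6 = False.
(y5) alone gives y5 = True.
Every clause now holds.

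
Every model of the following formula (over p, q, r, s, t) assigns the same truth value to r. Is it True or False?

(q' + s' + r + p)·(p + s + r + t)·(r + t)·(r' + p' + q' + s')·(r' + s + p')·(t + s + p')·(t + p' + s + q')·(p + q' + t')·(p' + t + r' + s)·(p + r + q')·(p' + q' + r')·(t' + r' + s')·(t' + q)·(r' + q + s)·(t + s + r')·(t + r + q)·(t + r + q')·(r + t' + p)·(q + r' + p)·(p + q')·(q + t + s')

False

Suppose r = 1.
Try s = 1.
From the singleton clause (t'), t = 0.
From the singleton clause (q), q = 1.
From the singleton clause (p'), p = 0.
Now (p) is unsatisfied and unit — conflict.
That branch fails; take s = 0 instead.
From the singleton clause (p'), p = 0.
From the singleton clause (q), q = 1.
Now (q') is unsatisfied and unit — conflict.
Neither s = 1 nor s = 0 works.
So every satisfying assignment has r = False.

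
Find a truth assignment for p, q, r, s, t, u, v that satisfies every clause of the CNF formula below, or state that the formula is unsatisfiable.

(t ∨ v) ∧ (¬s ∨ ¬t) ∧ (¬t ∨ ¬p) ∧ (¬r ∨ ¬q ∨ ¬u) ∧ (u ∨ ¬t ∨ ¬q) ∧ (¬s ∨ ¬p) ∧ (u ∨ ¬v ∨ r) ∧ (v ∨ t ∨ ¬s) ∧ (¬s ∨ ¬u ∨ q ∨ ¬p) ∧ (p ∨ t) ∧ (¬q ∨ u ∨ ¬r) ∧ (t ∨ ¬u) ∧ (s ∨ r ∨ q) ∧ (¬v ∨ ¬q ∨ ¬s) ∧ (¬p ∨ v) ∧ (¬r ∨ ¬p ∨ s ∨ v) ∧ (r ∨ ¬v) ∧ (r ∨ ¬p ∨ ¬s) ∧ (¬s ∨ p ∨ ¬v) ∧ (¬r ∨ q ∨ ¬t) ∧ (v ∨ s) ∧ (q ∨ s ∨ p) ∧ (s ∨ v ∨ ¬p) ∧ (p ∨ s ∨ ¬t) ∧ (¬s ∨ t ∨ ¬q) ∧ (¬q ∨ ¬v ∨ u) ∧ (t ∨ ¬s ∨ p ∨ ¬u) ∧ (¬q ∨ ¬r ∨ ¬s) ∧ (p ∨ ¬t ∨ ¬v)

Suppose t = False.
The clause (v) is unit, so v = True.
The clause (p) is unit, so p = True.
The clause (¬s) is unit, so s = False.
The clause (¬u) is unit, so u = False.
The clause (r) is unit, so r = True.
The clause (¬q) is unit, so q = False.
Every clause now holds.

p: True, q: False, r: True, s: False, t: False, u: False, v: True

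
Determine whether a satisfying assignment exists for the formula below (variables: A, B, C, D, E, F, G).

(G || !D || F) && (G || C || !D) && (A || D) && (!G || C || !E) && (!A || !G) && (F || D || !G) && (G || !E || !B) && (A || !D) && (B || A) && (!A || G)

Case A = true:
(!G) alone gives G = false.
That conflicts with the unit clause (G).
Backtrack on A: now try A = false.
(D) alone gives D = true.
That conflicts with the unit clause (!D).
Neither A = true nor A = false works.
No assignment satisfies every clause.

No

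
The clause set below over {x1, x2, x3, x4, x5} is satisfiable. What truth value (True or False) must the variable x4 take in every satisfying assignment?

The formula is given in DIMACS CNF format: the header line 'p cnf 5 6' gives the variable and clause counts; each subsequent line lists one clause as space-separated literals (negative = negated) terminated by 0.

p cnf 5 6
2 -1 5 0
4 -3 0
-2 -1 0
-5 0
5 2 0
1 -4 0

False

Suppose x4 = True.
Unit clause (¬x5) forces x5 = False.
Unit clause (x2) forces x2 = True.
Unit clause (¬x1) forces x1 = False.
But (x1) is also a unit clause — contradiction.
So every satisfying assignment has x4 = False.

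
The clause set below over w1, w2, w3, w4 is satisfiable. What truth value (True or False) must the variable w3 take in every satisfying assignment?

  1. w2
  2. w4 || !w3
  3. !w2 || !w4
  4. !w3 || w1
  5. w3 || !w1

Suppose w3 = true.
From the singleton clause (w2), w2 = true.
From the singleton clause (w4), w4 = true.
But (!w4) is also a unit clause — contradiction.
So every satisfying assignment has w3 = False.

False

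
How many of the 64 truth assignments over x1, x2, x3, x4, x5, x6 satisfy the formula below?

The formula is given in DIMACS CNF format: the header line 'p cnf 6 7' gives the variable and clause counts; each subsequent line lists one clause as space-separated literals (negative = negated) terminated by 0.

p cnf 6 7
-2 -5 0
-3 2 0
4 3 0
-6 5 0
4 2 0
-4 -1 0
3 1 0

3

There are 2^6 = 64 truth assignments over (x1, x2, x3, x4, x5, x6).
Split on x3. With x3 = True, the clauses containing x3 are satisfied and ¬x3 drops from the rest; 3 of the 2^5 = 32 assignments to the other variables satisfy what remains.
With x3 = False, by the same count on the reduced clause set, 0 assignments work.
(One model: x1=F, x2=T, x3=T, x4=F, x5=F, x6=F.)
Total: 3 + 0 = 3.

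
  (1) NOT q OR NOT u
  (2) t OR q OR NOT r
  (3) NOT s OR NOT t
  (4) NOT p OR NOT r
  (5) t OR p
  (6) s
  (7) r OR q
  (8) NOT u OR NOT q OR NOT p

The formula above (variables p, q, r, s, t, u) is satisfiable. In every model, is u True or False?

False

Suppose u = true.
From the singleton clause (NOT q), q = false.
From the singleton clause (s), s = true.
From the singleton clause (NOT t), t = false.
From the singleton clause (NOT r), r = false.
But (r) is also a unit clause — contradiction.
So every satisfying assignment has u = False.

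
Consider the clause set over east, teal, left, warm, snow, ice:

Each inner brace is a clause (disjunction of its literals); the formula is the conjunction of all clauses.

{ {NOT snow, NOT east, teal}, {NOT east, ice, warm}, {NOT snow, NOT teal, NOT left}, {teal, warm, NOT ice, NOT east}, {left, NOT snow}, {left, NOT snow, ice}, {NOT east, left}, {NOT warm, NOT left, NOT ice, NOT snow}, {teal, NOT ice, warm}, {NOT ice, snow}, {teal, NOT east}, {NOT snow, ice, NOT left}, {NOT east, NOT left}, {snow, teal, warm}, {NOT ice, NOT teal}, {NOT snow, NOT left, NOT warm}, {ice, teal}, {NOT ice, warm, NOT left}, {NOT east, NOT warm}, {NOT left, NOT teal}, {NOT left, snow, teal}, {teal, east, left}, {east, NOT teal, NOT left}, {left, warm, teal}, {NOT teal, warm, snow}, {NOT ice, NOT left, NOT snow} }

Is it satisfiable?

Branch on left: set left = false.
The clause (NOT snow) is unit, so snow = false.
The clause (NOT east) is unit, so east = false.
The clause (NOT ice) is unit, so ice = false.
The clause (teal) is unit, so teal = true.
The clause (warm) is unit, so warm = true.
This assignment satisfies each clause.
A satisfying assignment: east ↦ false, teal ↦ true, left ↦ false, warm ↦ true, snow ↦ false, ice ↦ false.

Satisfiable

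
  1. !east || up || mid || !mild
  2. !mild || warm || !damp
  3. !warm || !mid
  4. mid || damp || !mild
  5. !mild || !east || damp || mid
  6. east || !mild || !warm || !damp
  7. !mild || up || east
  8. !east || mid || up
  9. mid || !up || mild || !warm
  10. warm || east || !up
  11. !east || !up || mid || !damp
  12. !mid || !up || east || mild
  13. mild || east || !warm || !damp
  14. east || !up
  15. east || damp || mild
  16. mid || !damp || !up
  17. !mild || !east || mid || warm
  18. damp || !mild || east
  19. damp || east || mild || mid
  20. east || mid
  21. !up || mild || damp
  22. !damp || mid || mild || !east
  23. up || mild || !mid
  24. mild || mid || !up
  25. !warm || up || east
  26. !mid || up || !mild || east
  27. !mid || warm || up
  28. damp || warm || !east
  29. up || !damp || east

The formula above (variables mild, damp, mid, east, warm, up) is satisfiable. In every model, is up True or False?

Suppose up = false.
Case warm = false:
(!mid) alone gives mid = false.
(!east) alone gives east = false.
That conflicts with the unit clause (east).
Backtrack on warm: now try warm = true.
(!mid) alone gives mid = false.
(!east) alone gives east = false.
That conflicts with the unit clause (east).
Either choice for warm ends in contradiction.
So every satisfying assignment has up = True.

True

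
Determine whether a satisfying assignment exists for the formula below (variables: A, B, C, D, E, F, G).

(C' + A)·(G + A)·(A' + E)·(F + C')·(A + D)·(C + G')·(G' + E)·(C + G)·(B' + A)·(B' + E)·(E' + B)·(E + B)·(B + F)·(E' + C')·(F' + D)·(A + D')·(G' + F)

Unsatisfiable

Try C = 0.
(G') alone gives G = 0.
Now (G) is unsatisfied and unit — conflict.
Backtrack on C: now try C = 1.
(A) alone gives A = 1.
(E) alone gives E = 1.
Now (E') is unsatisfied and unit — conflict.
Both values of C lead to a conflict.
No assignment satisfies every clause.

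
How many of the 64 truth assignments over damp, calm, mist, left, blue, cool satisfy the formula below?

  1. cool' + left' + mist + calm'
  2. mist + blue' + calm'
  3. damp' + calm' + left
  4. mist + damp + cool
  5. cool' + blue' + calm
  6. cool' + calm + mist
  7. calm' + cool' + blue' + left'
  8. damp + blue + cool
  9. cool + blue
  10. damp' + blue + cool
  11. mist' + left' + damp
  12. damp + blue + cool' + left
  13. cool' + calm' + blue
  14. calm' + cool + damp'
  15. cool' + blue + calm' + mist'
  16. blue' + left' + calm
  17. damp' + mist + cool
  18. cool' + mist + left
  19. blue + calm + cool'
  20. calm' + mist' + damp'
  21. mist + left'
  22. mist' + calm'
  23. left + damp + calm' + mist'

2

There are 2^6 = 64 truth assignments over (damp, calm, mist, left, blue, cool).
Split on left. With left = 1, the clauses containing left are satisfied and left' drops from the rest; 0 of the 2^5 = 32 assignments to the other variables satisfy what remains.
With left = 0, by the same count on the reduced clause set, 2 assignments work.
(One model: damp=F, calm=F, mist=T, left=F, blue=T, cool=F.)
Total: 0 + 2 = 2.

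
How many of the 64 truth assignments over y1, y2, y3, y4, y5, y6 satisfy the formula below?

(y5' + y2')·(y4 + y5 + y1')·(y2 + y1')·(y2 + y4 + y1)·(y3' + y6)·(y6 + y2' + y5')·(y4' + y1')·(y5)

3

There are 2^6 = 64 truth assignments over (y1, y2, y3, y4, y5, y6).
Split on y4. With y4 = 1, the clauses containing y4 are satisfied and y4' drops from the rest; 3 of the 2^5 = 32 assignments to the other variables satisfy what remains.
With y4 = 0, by the same count on the reduced clause set, 0 assignments work.
Total: 3 + 0 = 3.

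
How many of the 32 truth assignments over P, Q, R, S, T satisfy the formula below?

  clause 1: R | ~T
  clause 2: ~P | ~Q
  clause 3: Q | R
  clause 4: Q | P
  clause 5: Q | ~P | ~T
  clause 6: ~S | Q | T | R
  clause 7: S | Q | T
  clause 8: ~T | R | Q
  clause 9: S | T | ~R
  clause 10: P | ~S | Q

There are 2^5 = 32 truth assignments over (P, Q, R, S, T).
Split on Q. With Q = 1, the clauses containing Q are satisfied and ~Q drops from the rest; 5 of the 2^4 = 16 assignments to the other variables satisfy what remains.
With Q = 0, by the same count on the reduced clause set, 1 assignment works.
(One model: P=F, Q=T, R=F, S=F, T=F.)
Total: 5 + 1 = 6.

6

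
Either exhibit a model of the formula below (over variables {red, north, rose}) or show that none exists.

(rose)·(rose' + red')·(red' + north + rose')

red=0,  north=1,  rose=1

Unit clause (rose) forces rose = 1.
Unit clause (red') forces red = 0.
All clauses hold; north can take either value.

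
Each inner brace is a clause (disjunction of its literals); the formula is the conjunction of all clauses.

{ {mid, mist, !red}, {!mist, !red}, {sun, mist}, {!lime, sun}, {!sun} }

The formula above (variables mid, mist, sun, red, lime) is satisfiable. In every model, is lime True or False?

False

Suppose lime = true.
From the singleton clause (sun), sun = true.
But (!sun) is also a unit clause — contradiction.
So every satisfying assignment has lime = False.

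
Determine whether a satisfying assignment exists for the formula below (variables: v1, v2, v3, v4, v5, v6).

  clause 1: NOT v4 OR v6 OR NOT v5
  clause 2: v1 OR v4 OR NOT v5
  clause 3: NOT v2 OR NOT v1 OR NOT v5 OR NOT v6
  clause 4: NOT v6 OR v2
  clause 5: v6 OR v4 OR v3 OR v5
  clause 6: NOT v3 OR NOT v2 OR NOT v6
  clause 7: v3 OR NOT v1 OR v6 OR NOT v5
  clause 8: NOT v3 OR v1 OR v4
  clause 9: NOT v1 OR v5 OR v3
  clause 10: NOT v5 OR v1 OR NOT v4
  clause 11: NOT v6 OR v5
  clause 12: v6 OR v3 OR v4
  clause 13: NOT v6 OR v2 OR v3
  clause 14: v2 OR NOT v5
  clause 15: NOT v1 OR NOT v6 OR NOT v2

Branch on v6: set v6 = false.
Branch on v4: set v4 = true.
Unit clause (NOT v5) forces v5 = false.
Branch on v1: set v1 = true.
Unit clause (v3) forces v3 = true.
No clause remains; v2 is free.
A satisfying assignment: v1=true; v2=false; v3=true; v4=true; v5=false; v6=false.

Yes, satisfiable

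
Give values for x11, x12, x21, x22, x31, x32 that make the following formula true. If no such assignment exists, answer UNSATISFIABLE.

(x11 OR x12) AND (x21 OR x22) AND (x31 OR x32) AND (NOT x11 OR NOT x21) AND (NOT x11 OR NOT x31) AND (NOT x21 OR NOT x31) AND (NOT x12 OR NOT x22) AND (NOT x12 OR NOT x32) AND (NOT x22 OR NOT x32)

UNSATISFIABLE

Case x11 = true:
Unit clause (NOT x21) forces x21 = false.
Unit clause (x22) forces x22 = true.
Unit clause (NOT x31) forces x31 = false.
Unit clause (x32) forces x32 = true.
But (NOT x32) is also a unit clause — contradiction.
So x11 must be the other value — set x11 = false.
Unit clause (x12) forces x12 = true.
Unit clause (NOT x22) forces x22 = false.
Unit clause (x21) forces x21 = true.
Unit clause (NOT x31) forces x31 = false.
Unit clause (x32) forces x32 = true.
But (NOT x32) is also a unit clause — contradiction.
Both values of x11 lead to a conflict.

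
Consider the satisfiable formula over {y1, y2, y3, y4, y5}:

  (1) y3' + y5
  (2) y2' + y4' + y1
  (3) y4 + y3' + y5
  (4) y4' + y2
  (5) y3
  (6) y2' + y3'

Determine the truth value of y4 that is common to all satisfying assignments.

False

Suppose y4 = 1.
Unit clause (y2) forces y2 = 1.
Unit clause (y1) forces y1 = 1.
Unit clause (y3) forces y3 = 1.
That conflicts with the unit clause (y3').
So every satisfying assignment has y4 = False.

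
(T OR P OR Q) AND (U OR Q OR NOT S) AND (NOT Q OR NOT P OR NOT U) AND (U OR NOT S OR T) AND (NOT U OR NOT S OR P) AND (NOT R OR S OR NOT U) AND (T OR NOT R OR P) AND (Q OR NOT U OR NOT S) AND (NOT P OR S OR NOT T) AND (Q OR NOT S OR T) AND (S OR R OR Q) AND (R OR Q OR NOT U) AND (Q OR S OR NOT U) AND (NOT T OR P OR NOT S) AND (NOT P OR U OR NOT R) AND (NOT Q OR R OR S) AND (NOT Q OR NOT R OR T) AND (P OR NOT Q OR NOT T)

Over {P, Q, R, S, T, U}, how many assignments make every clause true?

There are 2^6 = 64 truth assignments over (P, Q, R, S, T, U).
Split on Q. With Q = true, the clauses containing Q are satisfied and NOT Q drops from the rest; 1 of the 2^5 = 32 assignments to the other variables satisfy what remains.
With Q = false, by the same count on the reduced clause set, 1 assignment works.
(One model: P=F, Q=F, R=T, S=F, T=T, U=F.)
Total: 1 + 1 = 2.

2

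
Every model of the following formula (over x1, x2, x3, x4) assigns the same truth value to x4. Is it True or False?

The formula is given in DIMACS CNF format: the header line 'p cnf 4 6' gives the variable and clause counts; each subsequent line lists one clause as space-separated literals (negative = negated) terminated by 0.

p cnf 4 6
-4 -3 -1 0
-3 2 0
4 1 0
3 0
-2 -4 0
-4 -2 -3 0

Suppose x4 = True.
(x3) alone gives x3 = True.
(¬x1) alone gives x1 = False.
(x2) alone gives x2 = True.
But (¬x2) is also a unit clause — contradiction.
So every satisfying assignment has x4 = False.

False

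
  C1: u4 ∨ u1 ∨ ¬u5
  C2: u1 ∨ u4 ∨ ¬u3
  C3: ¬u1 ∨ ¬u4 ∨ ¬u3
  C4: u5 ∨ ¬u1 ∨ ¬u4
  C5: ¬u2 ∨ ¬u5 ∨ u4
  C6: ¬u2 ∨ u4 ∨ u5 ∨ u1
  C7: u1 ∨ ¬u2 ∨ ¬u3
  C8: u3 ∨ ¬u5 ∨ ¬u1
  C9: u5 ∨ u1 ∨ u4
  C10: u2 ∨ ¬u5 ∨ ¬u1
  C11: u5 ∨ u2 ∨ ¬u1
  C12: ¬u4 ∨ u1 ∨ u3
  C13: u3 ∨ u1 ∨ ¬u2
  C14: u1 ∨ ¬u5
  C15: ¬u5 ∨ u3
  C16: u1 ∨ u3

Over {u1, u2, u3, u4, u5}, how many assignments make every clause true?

3

There are 2^5 = 32 truth assignments over (u1, u2, u3, u4, u5).
Split on u5. With u5 = True, the clauses containing u5 are satisfied and ¬u5 drops from the rest; 0 of the 2^4 = 16 assignments to the other variables satisfy what remains.
With u5 = False, by the same count on the reduced clause set, 3 assignments work.
Total: 0 + 3 = 3.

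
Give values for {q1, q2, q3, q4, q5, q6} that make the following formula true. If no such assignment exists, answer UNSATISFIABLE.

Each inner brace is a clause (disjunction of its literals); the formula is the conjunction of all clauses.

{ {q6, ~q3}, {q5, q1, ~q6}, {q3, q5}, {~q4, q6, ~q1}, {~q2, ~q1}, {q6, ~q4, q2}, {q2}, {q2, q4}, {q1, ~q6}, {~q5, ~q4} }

q1=0,  q2=1,  q3=0,  q4=0,  q5=1,  q6=0

(q2) alone gives q2 = 1.
(~q1) alone gives q1 = 0.
(~q6) alone gives q6 = 0.
(~q3) alone gives q3 = 0.
(q5) alone gives q5 = 1.
(~q4) alone gives q4 = 0.
This assignment satisfies each clause.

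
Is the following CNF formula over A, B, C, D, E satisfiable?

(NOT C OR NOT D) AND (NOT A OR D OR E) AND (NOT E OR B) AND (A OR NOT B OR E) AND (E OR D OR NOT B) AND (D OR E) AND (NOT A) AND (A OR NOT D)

Unit clause (NOT A) forces A = false.
Unit clause (NOT D) forces D = false.
Unit clause (E) forces E = true.
Unit clause (B) forces B = true.
Every clause is now satisfied; C is unconstrained.
A satisfying assignment: A=false; B=true; C=true; D=false; E=true.

Yes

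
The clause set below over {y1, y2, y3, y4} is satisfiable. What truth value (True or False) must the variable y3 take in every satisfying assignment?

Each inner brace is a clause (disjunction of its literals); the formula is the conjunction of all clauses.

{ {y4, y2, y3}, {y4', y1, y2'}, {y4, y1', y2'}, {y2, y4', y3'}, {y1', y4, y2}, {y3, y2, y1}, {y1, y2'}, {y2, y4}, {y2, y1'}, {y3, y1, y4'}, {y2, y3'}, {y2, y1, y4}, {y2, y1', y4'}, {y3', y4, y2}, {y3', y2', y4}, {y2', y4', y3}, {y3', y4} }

Suppose y3 = 0.
Suppose y4 = 1.
(y1) alone gives y1 = 1.
(y2) alone gives y2 = 1.
That conflicts with the unit clause (y2').
Undo y4 and try y4 = 0.
(y2) alone gives y2 = 1.
(y1') alone gives y1 = 0.
That conflicts with the unit clause (y1).
Either choice for y4 ends in contradiction.
So every satisfying assignment has y3 = True.

True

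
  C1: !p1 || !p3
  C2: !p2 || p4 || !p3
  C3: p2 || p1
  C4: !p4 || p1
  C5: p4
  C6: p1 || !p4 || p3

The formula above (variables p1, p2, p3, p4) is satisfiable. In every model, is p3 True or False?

False

Suppose p3 = true.
(!p1) alone gives p1 = false.
(p2) alone gives p2 = true.
(p4) alone gives p4 = true.
Now (!p4) is unsatisfied and unit — conflict.
So every satisfying assignment has p3 = False.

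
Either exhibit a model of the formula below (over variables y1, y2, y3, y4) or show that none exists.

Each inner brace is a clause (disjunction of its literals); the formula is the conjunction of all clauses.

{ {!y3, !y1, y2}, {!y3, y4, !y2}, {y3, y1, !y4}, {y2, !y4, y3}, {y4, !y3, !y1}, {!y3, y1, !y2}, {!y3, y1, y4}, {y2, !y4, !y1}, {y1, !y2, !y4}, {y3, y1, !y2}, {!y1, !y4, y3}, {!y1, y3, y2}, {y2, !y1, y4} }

y1: true; y2: true; y3: true; y4: true

Try y3 = true.
Try y1 = true.
From the singleton clause (y2), y2 = true.
From the singleton clause (y4), y4 = true.
Every clause now holds.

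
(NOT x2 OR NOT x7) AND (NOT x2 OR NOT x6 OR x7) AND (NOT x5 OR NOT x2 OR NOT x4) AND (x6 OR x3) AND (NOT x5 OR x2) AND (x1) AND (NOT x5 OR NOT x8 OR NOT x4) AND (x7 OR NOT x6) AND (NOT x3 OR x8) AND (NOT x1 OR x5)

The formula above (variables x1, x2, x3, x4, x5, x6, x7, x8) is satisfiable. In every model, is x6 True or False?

Suppose x6 = true.
(x1) alone gives x1 = true.
(x7) alone gives x7 = true.
(NOT x2) alone gives x2 = false.
(NOT x5) alone gives x5 = false.
That conflicts with the unit clause (x5).
So every satisfying assignment has x6 = False.

False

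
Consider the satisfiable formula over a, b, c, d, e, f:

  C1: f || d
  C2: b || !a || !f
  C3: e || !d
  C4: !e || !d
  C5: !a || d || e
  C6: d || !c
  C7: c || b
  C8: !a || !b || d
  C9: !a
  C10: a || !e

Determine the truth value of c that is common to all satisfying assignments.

False

Suppose c = true.
From the singleton clause (d), d = true.
From the singleton clause (e), e = true.
That conflicts with the unit clause (!e).
So every satisfying assignment has c = False.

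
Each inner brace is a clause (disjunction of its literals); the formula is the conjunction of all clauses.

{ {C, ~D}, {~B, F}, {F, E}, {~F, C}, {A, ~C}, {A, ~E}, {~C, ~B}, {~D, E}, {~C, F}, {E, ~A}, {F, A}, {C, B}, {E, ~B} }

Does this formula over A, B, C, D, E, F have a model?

Yes

Suppose C = 1.
(A) alone gives A = 1.
(~B) alone gives B = 0.
(F) alone gives F = 1.
(E) alone gives E = 1.
No clause remains; D is free.
A satisfying assignment: A ↦ 1,  B ↦ 0,  C ↦ 1,  D ↦ 1,  E ↦ 1,  F ↦ 1.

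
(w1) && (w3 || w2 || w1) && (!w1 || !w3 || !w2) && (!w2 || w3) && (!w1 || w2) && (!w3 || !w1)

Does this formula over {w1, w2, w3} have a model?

The clause (w1) is unit, so w1 = true.
The clause (w2) is unit, so w2 = true.
The clause (!w3) is unit, so w3 = false.
But (w3) is also a unit clause — contradiction.
No assignment satisfies every clause.

No, unsatisfiable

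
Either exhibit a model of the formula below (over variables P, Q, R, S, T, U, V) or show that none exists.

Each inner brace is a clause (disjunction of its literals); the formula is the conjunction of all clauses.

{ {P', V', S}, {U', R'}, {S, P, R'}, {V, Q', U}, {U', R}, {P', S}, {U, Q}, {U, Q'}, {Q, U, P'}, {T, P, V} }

Branch on U: set U = 0.
(Q) alone gives Q = 1.
Now (Q') is unsatisfied and unit — conflict.
Undo U and try U = 1.
(R') alone gives R = 0.
Now (R) is unsatisfied and unit — conflict.
Neither U = 1 nor U = 0 works.

UNSATISFIABLE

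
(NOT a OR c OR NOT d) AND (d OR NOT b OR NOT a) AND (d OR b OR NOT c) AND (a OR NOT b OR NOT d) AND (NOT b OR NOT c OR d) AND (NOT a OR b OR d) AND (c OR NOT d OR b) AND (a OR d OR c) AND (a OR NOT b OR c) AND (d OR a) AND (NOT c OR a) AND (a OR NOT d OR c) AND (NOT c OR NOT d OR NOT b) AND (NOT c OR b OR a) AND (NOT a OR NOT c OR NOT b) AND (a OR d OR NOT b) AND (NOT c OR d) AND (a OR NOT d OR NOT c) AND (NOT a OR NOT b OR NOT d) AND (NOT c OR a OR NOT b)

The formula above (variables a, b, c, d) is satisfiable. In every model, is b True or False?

Suppose b = true.
Branch on d: set d = true.
(a) alone gives a = true.
That conflicts with the unit clause (NOT a).
Undo d and try d = false.
(NOT a) alone gives a = false.
That conflicts with the unit clause (a).
Either choice for d ends in contradiction.
So every satisfying assignment has b = False.

False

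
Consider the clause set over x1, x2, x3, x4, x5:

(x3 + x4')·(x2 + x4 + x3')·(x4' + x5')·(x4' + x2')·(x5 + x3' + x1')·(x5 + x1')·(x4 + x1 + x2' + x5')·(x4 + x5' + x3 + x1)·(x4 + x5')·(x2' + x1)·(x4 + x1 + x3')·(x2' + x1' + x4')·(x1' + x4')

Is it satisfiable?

Branch on x3: set x3 = 0.
Unit clause (x4') forces x4 = 0.
Unit clause (x5') forces x5 = 0.
Unit clause (x1') forces x1 = 0.
Unit clause (x2') forces x2 = 0.
This assignment satisfies each clause.
A satisfying assignment: x1: 0; x2: 0; x3: 0; x4: 0; x5: 0.

Yes, satisfiable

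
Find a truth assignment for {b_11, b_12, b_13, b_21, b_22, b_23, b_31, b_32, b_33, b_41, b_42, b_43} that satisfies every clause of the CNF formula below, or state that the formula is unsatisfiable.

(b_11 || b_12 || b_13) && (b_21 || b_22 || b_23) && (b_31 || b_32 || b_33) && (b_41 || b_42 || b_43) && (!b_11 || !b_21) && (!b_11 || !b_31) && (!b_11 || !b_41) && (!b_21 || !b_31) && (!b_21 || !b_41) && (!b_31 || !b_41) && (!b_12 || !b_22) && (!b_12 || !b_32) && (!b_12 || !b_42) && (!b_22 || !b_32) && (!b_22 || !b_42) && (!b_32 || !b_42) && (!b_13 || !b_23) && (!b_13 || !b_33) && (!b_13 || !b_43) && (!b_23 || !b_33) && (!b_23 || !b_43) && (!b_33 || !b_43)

UNSATISFIABLE

Suppose b_11 = false.
Suppose b_12 = true.
The clause (!b_22) is unit, so b_22 = false.
The clause (!b_32) is unit, so b_32 = false.
The clause (!b_42) is unit, so b_42 = false.
Suppose b_21 = true.
The clause (!b_31) is unit, so b_31 = false.
The clause (b_33) is unit, so b_33 = true.
The clause (!b_41) is unit, so b_41 = false.
The clause (b_43) is unit, so b_43 = true.
Now (!b_43) is unsatisfied and unit — conflict.
So b_21 must be the other value — set b_21 = false.
The clause (b_23) is unit, so b_23 = true.
The clause (!b_13) is unit, so b_13 = false.
The clause (!b_33) is unit, so b_33 = false.
The clause (b_31) is unit, so b_31 = true.
The clause (!b_41) is unit, so b_41 = false.
The clause (b_43) is unit, so b_43 = true.
Now (!b_43) is unsatisfied and unit — conflict.
Both values of b_21 lead to a conflict.
So b_12 must be the other value — set b_12 = false.
The clause (b_13) is unit, so b_13 = true.
The clause (!b_23) is unit, so b_23 = false.
The clause (!b_33) is unit, so b_33 = false.
The clause (!b_43) is unit, so b_43 = false.
Suppose b_21 = true.
The clause (!b_31) is unit, so b_31 = false.
The clause (b_32) is unit, so b_32 = true.
The clause (!b_41) is unit, so b_41 = false.
The clause (b_42) is unit, so b_42 = true.
Now (!b_42) is unsatisfied and unit — conflict.
So b_21 must be the other value — set b_21 = false.
The clause (b_22) is unit, so b_22 = true.
The clause (!b_32) is unit, so b_32 = false.
The clause (b_31) is unit, so b_31 = true.
The clause (!b_41) is unit, so b_41 = false.
The clause (b_42) is unit, so b_42 = true.
Now (!b_42) is unsatisfied and unit — conflict.
Both values of b_21 lead to a conflict.
Both values of b_12 lead to a conflict.
So b_11 must be the other value — set b_11 = true.
The clause (!b_21) is unit, so b_21 = false.
The clause (!b_31) is unit, so b_31 = false.
The clause (!b_41) is unit, so b_41 = false.
Suppose b_22 = true.
The clause (!b_12) is unit, so b_12 = false.
The clause (!b_32) is unit, so b_32 = false.
The clause (b_33) is unit, so b_33 = true.
The clause (!b_42) is unit, so b_42 = false.
The clause (b_43) is unit, so b_43 = true.
Now (!b_43) is unsatisfied and unit — conflict.
So b_22 must be the other value — set b_22 = false.
The clause (b_23) is unit, so b_23 = true.
The clause (!b_13) is unit, so b_13 = false.
The clause (!b_33) is unit, so b_33 = false.
The clause (b_32) is unit, so b_32 = true.
The clause (!b_12) is unit, so b_12 = false.
The clause (!b_42) is unit, so b_42 = false.
The clause (b_43) is unit, so b_43 = true.
Now (!b_43) is unsatisfied and unit — conflict.
Both values of b_22 lead to a conflict.
Both values of b_11 lead to a conflict.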